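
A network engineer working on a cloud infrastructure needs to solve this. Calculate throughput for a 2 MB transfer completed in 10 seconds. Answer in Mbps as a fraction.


Given: file = 2 MB, time = 10 s
File in Mb = 2 * 8 = 16 Mb
Throughput = 16 / 10 Mbps
Throughput = 8/5 Mbps

8/5


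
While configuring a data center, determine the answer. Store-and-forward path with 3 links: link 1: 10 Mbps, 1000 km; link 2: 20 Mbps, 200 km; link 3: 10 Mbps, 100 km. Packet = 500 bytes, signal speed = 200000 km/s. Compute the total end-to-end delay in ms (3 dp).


Packet = 500 bytes = 4000 bits. Store-and-forward: sum (t_trans + t_prop) per link.
Link 1: t_trans = 4000/(10*10^6) s = 0.4000 ms; t_prop = 1000/200000 s = 5.0000 ms; subtotal = 5.4000 ms
Link 2: t_trans = 4000/(20*10^6) s = 0.2000 ms; t_prop = 200/200000 s = 1.0000 ms; subtotal = 1.2000 ms
Link 3: t_trans = 4000/(10*10^6) s = 0.4000 ms; t_prop = 100/200000 s = 0.5000 ms; subtotal = 0.9000 ms
End-to-end = 5.4000 + 1.2000 + 0.9000 = 7.5000 ms -> 7.500 ms (3 dp)

7.500


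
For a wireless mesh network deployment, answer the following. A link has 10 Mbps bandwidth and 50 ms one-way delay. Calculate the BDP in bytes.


Given: bandwidth = 10 Mbps, delay = 50 ms
BDP in bits = 10 * 10^6 * 50 / 1000
BDP in bits = 500000
BDP in bytes = 500000 / 8 = 62500

62500


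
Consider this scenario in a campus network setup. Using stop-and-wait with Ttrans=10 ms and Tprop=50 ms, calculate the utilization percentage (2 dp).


Given: Ttrans = 10 ms, Tprop = 50 ms
RTT = 2 * Tprop = 2 * 50 = 100 ms
U = Ttrans / (Ttrans + RTT)
U = 10 / (10 + 100)
U = 10 / 110 = 0.090909
U% = 9.09%

9.09


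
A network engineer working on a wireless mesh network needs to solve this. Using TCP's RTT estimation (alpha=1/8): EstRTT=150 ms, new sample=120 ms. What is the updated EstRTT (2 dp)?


Given: EstRTT = 150 ms, SampleRTT = 120 ms, alpha = 1/8
New EstRTT = (1 - alpha) * EstRTT + alpha * SampleRTT
(7/8) * 150 = 131.25
(1/8) * 120 = 15
New EstRTT = 131.25 + 15 = 146.25 ms -> 146.25 ms (2 dp)

146.25


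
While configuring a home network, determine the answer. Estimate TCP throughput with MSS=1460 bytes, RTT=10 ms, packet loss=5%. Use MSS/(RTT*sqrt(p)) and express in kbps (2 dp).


Given: MSS = 1460 bytes, RTT = 10 ms, loss = 5%
RTT in seconds = 10 / 1000 = 0.01
Loss rate = 5% = 0.05
sqrt(loss) = sqrt(0.05) = 0.223606797750
Throughput (bytes/s) = 1460 / (0.01 * 0.223606797750) = 652931.8494
Throughput (kbps) = 652931.8494 * 8 / 1000 = 5223.454795 -> 5223.45 kbps (2 dp)

5223.45


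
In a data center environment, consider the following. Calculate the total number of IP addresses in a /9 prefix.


Given: CIDR prefix /9
Host bits = 32 - 9 = 23
Total addresses = 2^23 = 8388608

8388608


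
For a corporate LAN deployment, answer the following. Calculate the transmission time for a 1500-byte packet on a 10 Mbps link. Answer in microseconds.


Given: packet = 1500 bytes, bandwidth = 10 Mbps
Packet in bits = 1500 * 8 = 12000 bits
Bandwidth = 10 * 10^6 = 10000000 bps
Time = 12000 / 10000000 seconds
Time in us = 12000 * 10^6 / 10000000 = 1200

1200


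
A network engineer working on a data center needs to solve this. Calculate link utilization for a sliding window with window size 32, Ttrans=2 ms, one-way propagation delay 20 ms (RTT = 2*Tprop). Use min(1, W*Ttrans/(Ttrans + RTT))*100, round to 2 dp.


Given: W = 32, Ttrans = 2 ms, RTT = 40 ms (= 2 * Tprop, Tprop = 20 ms)
Cycle time = Ttrans + RTT = 2 + 40 = 42 ms (first packet sent until its ACK returns)
W * Ttrans = 32 * 2 = 64 ms of sending per cycle
W * Ttrans / (Ttrans + RTT) = 64 / 42 = 1.523810
U = min(1, 1.523810) = 1.000000
U% = 100.00%

100.00


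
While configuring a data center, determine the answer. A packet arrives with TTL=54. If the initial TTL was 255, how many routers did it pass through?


Given: initial TTL = 255, received TTL = 54
Hops = initial TTL - received TTL
Hops = 255 - 54 = 201

201


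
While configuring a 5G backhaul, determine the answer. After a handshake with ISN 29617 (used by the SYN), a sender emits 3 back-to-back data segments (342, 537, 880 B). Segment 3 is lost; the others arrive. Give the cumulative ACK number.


SYN uses sequence number 29617; first data byte = ISN + 1 = 29618.
Segment 1: SEQ = 29618, len = 342 B, covers [29618, 29959]
Segment 2: SEQ = 29960, len = 537 B, covers [29960, 30496]
Segment 3: SEQ = 30497, len = 880 B, covers [30497, 31376] [LOST]
In-order data received: bytes [29618, 30496] (segments 1..2).
Segment 3 missing -> gap begins at byte 30497.
Cumulative ACK = next expected in-order byte = 29618 + 342 + 537 = 30497

30497


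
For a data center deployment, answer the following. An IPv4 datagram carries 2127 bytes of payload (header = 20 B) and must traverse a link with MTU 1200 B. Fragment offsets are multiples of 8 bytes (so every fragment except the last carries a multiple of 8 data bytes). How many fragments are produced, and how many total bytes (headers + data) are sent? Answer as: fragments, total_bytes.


Max data per non-final fragment = floor((MTU - header)/8)*8 = floor((1200 - 20)/8)*8 = floor(1180/8)*8 = 1176 B
Final fragment needs no 8-byte alignment: it can carry up to MTU - header = 1180 B
Non-final fragments needed = ceil((payload - 1180) / 1176) = ceil(947/1176) = ceil(0.8053) = 1
Number of fragments = 1 + 1 = 2
Fragment sizes (data): 1 * 1176 B + 951 B (last, 951 <= 1180 OK)
Total bytes sent = payload + n_frags * header = 2127 + 2*20 = 2127 + 40 = 2167 B

2, 2167


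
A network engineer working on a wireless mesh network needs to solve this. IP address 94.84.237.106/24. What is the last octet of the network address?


Given: IP = 94.84.237.106, prefix = /24
Subnet mask = 255.255.255.0
Last octet of IP: 106
Last octet of mask: 0
Network last octet = 106 AND 0 = 0

0


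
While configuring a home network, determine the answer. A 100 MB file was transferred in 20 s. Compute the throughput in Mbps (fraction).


Given: file = 100 MB, time = 20 s
File in Mb = 100 * 8 = 800 Mb
Throughput = 800 / 20 Mbps
Throughput = 40 Mbps

40


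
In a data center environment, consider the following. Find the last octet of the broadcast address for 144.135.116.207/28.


Given: IP = 144.135.116.207, prefix = /28
Host bits = 32 - 28 = 4
Network last octet = 207 AND mask = 192
Host part size = 2^4 - 1 = 15
Broadcast last octet = 192 OR 15 = 207

207


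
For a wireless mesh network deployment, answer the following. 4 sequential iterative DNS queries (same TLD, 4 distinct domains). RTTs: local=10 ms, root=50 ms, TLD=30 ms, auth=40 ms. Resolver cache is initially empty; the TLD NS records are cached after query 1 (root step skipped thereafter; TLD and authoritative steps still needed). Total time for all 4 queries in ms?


Lookup 1 (cold cache): local + root + TLD + auth = 10 + 50 + 30 + 40 = 130 ms
Lookups 2..4 (TLD NS cached -> skip root; new domain -> still ask TLD and auth): local + TLD + auth = 10 + 30 + 40 = 80 ms each
Remaining 3 lookups: 3 * 80 = 240 ms
Total = 130 + 240 = 370 ms

370


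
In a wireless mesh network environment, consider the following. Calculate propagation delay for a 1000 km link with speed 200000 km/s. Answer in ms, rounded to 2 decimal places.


Given: distance = 1000 km, speed = 200000 km/s
Delay = distance / speed = 1000 / 200000 seconds
Delay in ms = 1000 * 1000 / 200000
Delay = 5.0000 ms
Rounded to 2 dp = 5.00 ms

5.00


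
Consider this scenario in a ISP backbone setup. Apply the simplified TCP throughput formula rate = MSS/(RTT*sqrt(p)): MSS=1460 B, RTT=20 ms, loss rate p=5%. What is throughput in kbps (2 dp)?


Given: MSS = 1460 bytes, RTT = 20 ms, loss = 5%
RTT in seconds = 20 / 1000 = 0.02
Loss rate = 5% = 0.05
sqrt(loss) = sqrt(0.05) = 0.223606797750
Throughput (bytes/s) = 1460 / (0.02 * 0.223606797750) = 326465.9247
Throughput (kbps) = 326465.9247 * 8 / 1000 = 2611.727398 -> 2611.73 kbps (2 dp)

2611.73


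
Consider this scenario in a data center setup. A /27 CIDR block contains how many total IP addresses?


Given: CIDR prefix /27
Host bits = 32 - 27 = 5
Total addresses = 2^5 = 32

32


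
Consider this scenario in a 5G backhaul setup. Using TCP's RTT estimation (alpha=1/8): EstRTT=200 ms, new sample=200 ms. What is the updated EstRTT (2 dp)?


Given: EstRTT = 200 ms, SampleRTT = 200 ms, alpha = 1/8
New EstRTT = (1 - alpha) * EstRTT + alpha * SampleRTT
(7/8) * 200 = 175
(1/8) * 200 = 25
New EstRTT = 175 + 25 = 200 ms -> 200.00 ms (2 dp)

200.00


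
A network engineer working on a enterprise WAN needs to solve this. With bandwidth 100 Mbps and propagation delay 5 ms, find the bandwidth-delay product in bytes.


Given: bandwidth = 100 Mbps, delay = 5 ms
BDP in bits = 100 * 10^6 * 5 / 1000
BDP in bits = 500000
BDP in bytes = 500000 / 8 = 62500

62500


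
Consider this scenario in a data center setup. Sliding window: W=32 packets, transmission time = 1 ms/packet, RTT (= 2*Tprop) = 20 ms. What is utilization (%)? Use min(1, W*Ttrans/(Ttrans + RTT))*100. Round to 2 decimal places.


Given: W = 32, Ttrans = 1 ms, RTT = 20 ms (= 2 * Tprop, Tprop = 10 ms)
Cycle time = Ttrans + RTT = 1 + 20 = 21 ms (first packet sent until its ACK returns)
W * Ttrans = 32 * 1 = 32 ms of sending per cycle
W * Ttrans / (Ttrans + RTT) = 32 / 21 = 1.523810
U = min(1, 1.523810) = 1.000000
U% = 100.00%

100.00


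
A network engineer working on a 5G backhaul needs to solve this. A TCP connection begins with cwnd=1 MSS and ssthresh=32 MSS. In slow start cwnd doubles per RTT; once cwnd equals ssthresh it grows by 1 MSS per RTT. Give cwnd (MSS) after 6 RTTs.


RTT 0: cwnd = 1 MSS (initial)
RTT 1: cwnd = 2 MSS (slow start, doubled)
RTT 2: cwnd = 4 MSS (slow start, doubled)
RTT 3: cwnd = 8 MSS (slow start, doubled)
RTT 4: cwnd = 16 MSS (slow start, doubled)
RTT 5: cwnd = 32 MSS (slow start, doubled)
RTT 6: cwnd = 33 MSS (congestion avoidance, +1)

33


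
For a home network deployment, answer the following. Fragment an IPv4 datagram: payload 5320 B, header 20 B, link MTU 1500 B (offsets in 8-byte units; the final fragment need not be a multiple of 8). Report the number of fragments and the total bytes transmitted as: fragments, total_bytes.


Max data per non-final fragment = floor((MTU - header)/8)*8 = floor((1500 - 20)/8)*8 = floor(1480/8)*8 = 1480 B
Final fragment needs no 8-byte alignment: it can carry up to MTU - header = 1480 B
Non-final fragments needed = ceil((payload - 1480) / 1480) = ceil(3840/1480) = ceil(2.5946) = 3
Number of fragments = 3 + 1 = 4
Fragment sizes (data): 3 * 1480 B + 880 B (last, 880 <= 1480 OK)
Total bytes sent = payload + n_frags * header = 5320 + 4*20 = 5320 + 80 = 5400 B

4, 5400


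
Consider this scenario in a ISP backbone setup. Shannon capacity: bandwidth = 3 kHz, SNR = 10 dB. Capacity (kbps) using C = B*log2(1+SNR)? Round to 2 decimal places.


Given: B = 3 kHz, SNR = 10 dB
SNR linear = 10^(10/10) = 10
1 + SNR = 11
log2(11) = 3.4594316186
C = 3 * 1000 * 3.4594316186 = 10378.2949 bps
C = 10.378295 kbps -> 10.38 kbps (2 dp)

10.38


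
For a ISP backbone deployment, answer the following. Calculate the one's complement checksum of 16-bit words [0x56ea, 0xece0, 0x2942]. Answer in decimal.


Given words: [0x56ea, 0xece0, 0x2942]
Step 1: Sum all words
Raw sum = 22250 + 60640 + 10562 = 93452
Step 2: Fold carry: (27916 + 1) = 27917
One's complement = ~27917 & 0xFFFF = 37618

37618


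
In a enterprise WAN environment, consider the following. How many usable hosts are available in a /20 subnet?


Given: subnet mask /20
Host bits = 32 - 20 = 12
Total addresses = 2^12 = 4096
Usable hosts = 4096 - 2 (network + broadcast) = 4094

4094


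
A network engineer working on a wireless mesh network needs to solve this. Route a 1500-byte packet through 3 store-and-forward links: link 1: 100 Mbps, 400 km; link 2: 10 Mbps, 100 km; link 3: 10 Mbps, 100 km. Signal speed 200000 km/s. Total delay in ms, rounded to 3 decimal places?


Packet = 1500 bytes = 12000 bits. Store-and-forward: sum (t_trans + t_prop) per link.
Link 1: t_trans = 12000/(100*10^6) s = 0.1200 ms; t_prop = 400/200000 s = 2.0000 ms; subtotal = 2.1200 ms
Link 2: t_trans = 12000/(10*10^6) s = 1.2000 ms; t_prop = 100/200000 s = 0.5000 ms; subtotal = 1.7000 ms
Link 3: t_trans = 12000/(10*10^6) s = 1.2000 ms; t_prop = 100/200000 s = 0.5000 ms; subtotal = 1.7000 ms
End-to-end = 2.1200 + 1.7000 + 1.7000 = 5.5200 ms -> 5.520 ms (3 dp)

5.520


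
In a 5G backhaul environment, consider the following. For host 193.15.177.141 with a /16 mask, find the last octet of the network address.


Given: IP = 193.15.177.141, prefix = /16
Subnet mask = 255.255.0.0
Last octet of IP: 141
Last octet of mask: 0
Network last octet = 141 AND 0 = 0

0


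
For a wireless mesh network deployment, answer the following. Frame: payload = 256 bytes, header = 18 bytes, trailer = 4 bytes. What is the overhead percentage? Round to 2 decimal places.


Given: payload = 256 B, header = 18 B, trailer = 4 B
Overhead bytes = header + trailer = 18 + 4 = 22
Total frame = payload + overhead = 256 + 22 = 278
Overhead % = 22 / 278 * 100 = 7.9137% -> 7.91% (2 dp)

7.91


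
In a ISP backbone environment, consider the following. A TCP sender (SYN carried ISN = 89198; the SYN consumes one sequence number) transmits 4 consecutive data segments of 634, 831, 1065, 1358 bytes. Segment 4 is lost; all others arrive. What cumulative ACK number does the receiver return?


SYN uses sequence number 89198; first data byte = ISN + 1 = 89199.
Segment 1: SEQ = 89199, len = 634 B, covers [89199, 89832]
Segment 2: SEQ = 89833, len = 831 B, covers [89833, 90663]
Segment 3: SEQ = 90664, len = 1065 B, covers [90664, 91728]
Segment 4: SEQ = 91729, len = 1358 B, covers [91729, 93086] [LOST]
In-order data received: bytes [89199, 91728] (segments 1..3).
Segment 4 missing -> gap begins at byte 91729.
Cumulative ACK = next expected in-order byte = 89199 + 634 + 831 + 1065 = 91729

91729


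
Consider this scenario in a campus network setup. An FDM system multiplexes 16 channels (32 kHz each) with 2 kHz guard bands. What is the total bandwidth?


Given: 16 channels, 32 kHz each, guard = 2 kHz
Channel bandwidth = 16 * 32 = 512 kHz
Guard bands = 15 gaps * 2 kHz = 30 kHz
Total = 512 + 30 = 542 kHz

542


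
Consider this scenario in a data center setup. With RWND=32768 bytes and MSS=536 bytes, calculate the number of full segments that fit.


Given: RWND = 32768 bytes, MSS = 536 bytes
Full segments = floor(RWND / MSS)
Full segments = floor(32768 / 536)
Full segments = floor(61.1343) = 61

61


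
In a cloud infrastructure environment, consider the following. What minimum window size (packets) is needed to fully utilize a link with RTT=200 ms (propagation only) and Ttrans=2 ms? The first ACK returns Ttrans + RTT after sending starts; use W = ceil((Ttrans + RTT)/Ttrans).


Given: Ttrans = 2 ms, RTT = 200 ms (= 2 * Tprop, Tprop = 100 ms)
Time until first ACK returns = Ttrans + RTT = 2 + 200 = 202 ms
Need W * Ttrans >= Ttrans + RTT  ->  W >= (Ttrans + RTT) / Ttrans
(Ttrans + RTT) / Ttrans = 202 / 2 = 101
W_min = ceil(101) = 101

101


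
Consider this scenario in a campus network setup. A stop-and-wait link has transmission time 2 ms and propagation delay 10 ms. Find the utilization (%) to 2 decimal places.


Given: Ttrans = 2 ms, Tprop = 10 ms
RTT = 2 * Tprop = 2 * 10 = 20 ms
U = Ttrans / (Ttrans + RTT)
U = 2 / (2 + 20)
U = 2 / 22 = 0.090909
U% = 9.09%

9.09


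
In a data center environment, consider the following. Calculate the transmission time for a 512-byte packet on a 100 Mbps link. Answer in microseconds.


Given: packet = 512 bytes, bandwidth = 100 Mbps
Packet in bits = 512 * 8 = 4096 bits
Bandwidth = 100 * 10^6 = 100000000 bps
Time = 4096 / 100000000 seconds
Time in us = 4096 * 10^6 / 100000000 = 40.96

40.96


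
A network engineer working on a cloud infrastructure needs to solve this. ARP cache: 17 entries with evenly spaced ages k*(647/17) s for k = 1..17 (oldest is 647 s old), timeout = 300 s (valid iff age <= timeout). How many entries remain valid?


Ages are k * 647/17 s for k = 1..17 (spacing = 38.0588 s).
Entry k is valid iff k * 647/17 <= 300 iff k <= 17 * 300 / 647 = 7.8825
n_valid = floor(7.8825) = 7
(n_stale = 17 - 7 = 10)

7


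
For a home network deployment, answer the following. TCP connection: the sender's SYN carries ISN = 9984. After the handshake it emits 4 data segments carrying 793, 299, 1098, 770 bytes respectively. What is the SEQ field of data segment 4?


The SYN occupies sequence number ISN = 9984, so the first data byte is ISN + 1 = 9985.
SEQ of data segment i = (ISN + 1) + sum of payload sizes of segments 1..i-1.
Segment 1: SEQ = 9985, payload = 793 bytes
Segment 2: SEQ = 10778, payload = 299 bytes
Segment 3: SEQ = 11077, payload = 1098 bytes
Segment 4: SEQ = 12175, payload = 770 bytes
SEQ of segment 4 = 9985 + 793 + 299 + 1098 = 12175

12175


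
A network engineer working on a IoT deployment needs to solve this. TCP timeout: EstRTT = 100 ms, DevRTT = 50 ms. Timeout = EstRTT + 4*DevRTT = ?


Given: EstRTT = 100 ms, DevRTT = 50 ms
Timeout = EstRTT + 4 * DevRTT
4 * DevRTT = 4 * 50 = 200
Timeout = 100 + 200 = 300 ms

300


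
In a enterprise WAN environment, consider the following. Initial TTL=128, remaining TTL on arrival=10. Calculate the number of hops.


Given: initial TTL = 128, received TTL = 10
Hops = initial TTL - received TTL
Hops = 128 - 10 = 118

118


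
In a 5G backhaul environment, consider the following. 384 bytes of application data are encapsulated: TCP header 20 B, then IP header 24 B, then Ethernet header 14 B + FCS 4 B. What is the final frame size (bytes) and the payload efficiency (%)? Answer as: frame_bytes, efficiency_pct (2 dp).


TCP segment = 384 + 20 = 404 B
IP packet = 404 + 24 = 428 B
Ethernet frame = 428 + 14 + 4 = 446 B
Efficiency = app / frame = 384 / 446 = 0.860987 = 86.0987% -> 86.10% (2 dp)

446, 86.10


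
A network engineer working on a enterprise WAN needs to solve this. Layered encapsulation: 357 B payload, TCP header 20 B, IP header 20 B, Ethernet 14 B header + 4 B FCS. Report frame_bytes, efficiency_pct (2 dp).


TCP segment = 357 + 20 = 377 B
IP packet = 377 + 20 = 397 B
Ethernet frame = 397 + 14 + 4 = 415 B
Efficiency = app / frame = 357 / 415 = 0.860241 = 86.0241% -> 86.02% (2 dp)

415, 86.02


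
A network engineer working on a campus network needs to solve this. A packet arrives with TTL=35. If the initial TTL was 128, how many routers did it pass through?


Given: initial TTL = 128, received TTL = 35
Hops = initial TTL - received TTL
Hops = 128 - 35 = 93

93


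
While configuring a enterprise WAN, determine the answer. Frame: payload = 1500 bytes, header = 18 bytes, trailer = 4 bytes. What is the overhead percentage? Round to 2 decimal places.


Given: payload = 1500 B, header = 18 B, trailer = 4 B
Overhead bytes = header + trailer = 18 + 4 = 22
Total frame = payload + overhead = 1500 + 22 = 1522
Overhead % = 22 / 1522 * 100 = 1.4455% -> 1.45% (2 dp)

1.45


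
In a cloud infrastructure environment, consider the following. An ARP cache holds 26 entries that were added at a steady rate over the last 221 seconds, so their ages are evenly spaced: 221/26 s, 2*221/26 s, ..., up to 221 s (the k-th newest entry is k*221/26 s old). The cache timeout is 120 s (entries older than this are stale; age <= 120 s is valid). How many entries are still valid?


Ages are k * 221/26 s for k = 1..26 (spacing = 8.5000 s).
Entry k is valid iff k * 221/26 <= 120 iff k <= 26 * 120 / 221 = 14.1176
n_valid = floor(14.1176) = 14
(n_stale = 26 - 14 = 12)

14


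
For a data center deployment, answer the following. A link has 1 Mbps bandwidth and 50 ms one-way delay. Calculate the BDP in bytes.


Given: bandwidth = 1 Mbps, delay = 50 ms
BDP in bits = 1 * 10^6 * 50 / 1000
BDP in bits = 50000
BDP in bytes = 50000 / 8 = 6250

6250


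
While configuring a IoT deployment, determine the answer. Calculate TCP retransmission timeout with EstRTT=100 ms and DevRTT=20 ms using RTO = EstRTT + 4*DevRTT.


Given: EstRTT = 100 ms, DevRTT = 20 ms
Timeout = EstRTT + 4 * DevRTT
4 * DevRTT = 4 * 20 = 80
Timeout = 100 + 80 = 180 ms

180


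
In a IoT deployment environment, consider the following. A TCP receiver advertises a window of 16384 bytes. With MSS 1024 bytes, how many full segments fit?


Given: RWND = 16384 bytes, MSS = 1024 bytes
Full segments = floor(RWND / MSS)
Full segments = floor(16384 / 1024)
Full segments = floor(16.0) = 16

16


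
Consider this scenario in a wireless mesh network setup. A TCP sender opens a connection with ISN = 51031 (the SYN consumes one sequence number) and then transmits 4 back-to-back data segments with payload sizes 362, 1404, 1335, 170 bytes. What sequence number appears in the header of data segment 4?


The SYN occupies sequence number ISN = 51031, so the first data byte is ISN + 1 = 51032.
SEQ of data segment i = (ISN + 1) + sum of payload sizes of segments 1..i-1.
Segment 1: SEQ = 51032, payload = 362 bytes
Segment 2: SEQ = 51394, payload = 1404 bytes
Segment 3: SEQ = 52798, payload = 1335 bytes
Segment 4: SEQ = 54133, payload = 170 bytes
SEQ of segment 4 = 51032 + 362 + 1404 + 1335 = 54133

54133


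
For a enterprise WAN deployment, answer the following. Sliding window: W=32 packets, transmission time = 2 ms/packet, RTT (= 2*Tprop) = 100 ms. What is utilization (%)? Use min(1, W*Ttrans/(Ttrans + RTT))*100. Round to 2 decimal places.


Given: W = 32, Ttrans = 2 ms, RTT = 100 ms (= 2 * Tprop, Tprop = 50 ms)
Cycle time = Ttrans + RTT = 2 + 100 = 102 ms (first packet sent until its ACK returns)
W * Ttrans = 32 * 2 = 64 ms of sending per cycle
W * Ttrans / (Ttrans + RTT) = 64 / 102 = 0.627451
U = min(1, 0.627451) = 0.627451
U% = 62.75%

62.75


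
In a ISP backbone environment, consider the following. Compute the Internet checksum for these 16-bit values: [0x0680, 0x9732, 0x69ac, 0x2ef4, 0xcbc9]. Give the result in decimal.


Given words: [0x0680, 0x9732, 0x69ac, 0x2ef4, 0xcbc9]
Step 1: Sum all words
Raw sum = 1664 + 38706 + 27052 + 12020 + 52169 = 131611
Step 2: Fold carry: (539 + 2) = 541
One's complement = ~541 & 0xFFFF = 64994

64994


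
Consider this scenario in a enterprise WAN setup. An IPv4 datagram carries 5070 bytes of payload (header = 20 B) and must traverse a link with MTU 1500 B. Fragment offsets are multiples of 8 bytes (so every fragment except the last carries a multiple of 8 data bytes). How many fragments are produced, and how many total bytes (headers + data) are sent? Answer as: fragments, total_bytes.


Max data per non-final fragment = floor((MTU - header)/8)*8 = floor((1500 - 20)/8)*8 = floor(1480/8)*8 = 1480 B
Final fragment needs no 8-byte alignment: it can carry up to MTU - header = 1480 B
Non-final fragments needed = ceil((payload - 1480) / 1480) = ceil(3590/1480) = ceil(2.4257) = 3
Number of fragments = 3 + 1 = 4
Fragment sizes (data): 3 * 1480 B + 630 B (last, 630 <= 1480 OK)
Total bytes sent = payload + n_frags * header = 5070 + 4*20 = 5070 + 80 = 5150 B

4, 5150


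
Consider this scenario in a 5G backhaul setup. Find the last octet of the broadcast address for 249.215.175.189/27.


Given: IP = 249.215.175.189, prefix = /27
Host bits = 32 - 27 = 5
Network last octet = 189 AND mask = 160
Host part size = 2^5 - 1 = 31
Broadcast last octet = 160 OR 31 = 191

191


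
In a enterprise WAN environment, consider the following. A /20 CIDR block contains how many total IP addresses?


Given: CIDR prefix /20
Host bits = 32 - 20 = 12
Total addresses = 2^12 = 4096

4096


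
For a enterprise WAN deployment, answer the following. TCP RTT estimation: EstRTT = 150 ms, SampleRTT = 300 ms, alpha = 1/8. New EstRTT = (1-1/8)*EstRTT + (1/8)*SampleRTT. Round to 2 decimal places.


Given: EstRTT = 150 ms, SampleRTT = 300 ms, alpha = 1/8
New EstRTT = (1 - alpha) * EstRTT + alpha * SampleRTT
(7/8) * 150 = 131.25
(1/8) * 300 = 37.5
New EstRTT = 131.25 + 37.5 = 168.75 ms -> 168.75 ms (2 dp)

168.75


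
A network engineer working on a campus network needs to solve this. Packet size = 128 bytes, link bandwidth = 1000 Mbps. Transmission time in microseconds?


Given: packet = 128 bytes, bandwidth = 1000 Mbps
Packet in bits = 128 * 8 = 1024 bits
Bandwidth = 1000 * 10^6 = 1000000000 bps
Time = 1024 / 1000000000 seconds
Time in us = 1024 * 10^6 / 1000000000 = 1.024

1.024


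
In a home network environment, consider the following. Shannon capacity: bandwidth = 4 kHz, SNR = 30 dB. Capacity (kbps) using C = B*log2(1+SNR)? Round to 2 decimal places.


Given: B = 4 kHz, SNR = 30 dB
SNR linear = 10^(30/10) = 1000
1 + SNR = 1001
log2(1001) = 9.9672262588
C = 4 * 1000 * 9.9672262588 = 39868.9050 bps
C = 39.868905 kbps -> 39.87 kbps (2 dp)

39.87


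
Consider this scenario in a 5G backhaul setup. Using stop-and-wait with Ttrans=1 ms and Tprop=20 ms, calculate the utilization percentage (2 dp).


Given: Ttrans = 1 ms, Tprop = 20 ms
RTT = 2 * Tprop = 2 * 20 = 40 ms
U = Ttrans / (Ttrans + RTT)
U = 1 / (1 + 40)
U = 1 / 41 = 0.02439
U% = 2.44%

2.44


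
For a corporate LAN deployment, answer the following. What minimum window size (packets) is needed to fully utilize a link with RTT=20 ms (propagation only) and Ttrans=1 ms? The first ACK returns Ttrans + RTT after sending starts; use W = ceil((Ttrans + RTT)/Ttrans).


Given: Ttrans = 1 ms, RTT = 20 ms (= 2 * Tprop, Tprop = 10 ms)
Time until first ACK returns = Ttrans + RTT = 1 + 20 = 21 ms
Need W * Ttrans >= Ttrans + RTT  ->  W >= (Ttrans + RTT) / Ttrans
(Ttrans + RTT) / Ttrans = 21 / 1 = 21
W_min = ceil(21) = 21

21


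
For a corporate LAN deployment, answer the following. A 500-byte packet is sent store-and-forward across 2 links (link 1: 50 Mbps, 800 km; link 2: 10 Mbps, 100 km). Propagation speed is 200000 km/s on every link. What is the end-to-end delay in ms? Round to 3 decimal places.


Packet = 500 bytes = 4000 bits. Store-and-forward: sum (t_trans + t_prop) per link.
Link 1: t_trans = 4000/(50*10^6) s = 0.0800 ms; t_prop = 800/200000 s = 4.0000 ms; subtotal = 4.0800 ms
Link 2: t_trans = 4000/(10*10^6) s = 0.4000 ms; t_prop = 100/200000 s = 0.5000 ms; subtotal = 0.9000 ms
End-to-end = 4.0800 + 0.9000 = 4.9800 ms -> 4.980 ms (3 dp)

4.980


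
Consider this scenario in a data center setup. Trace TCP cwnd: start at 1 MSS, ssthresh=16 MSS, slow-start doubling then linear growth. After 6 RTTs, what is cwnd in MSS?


RTT 0: cwnd = 1 MSS (initial)
RTT 1: cwnd = 2 MSS (slow start, doubled)
RTT 2: cwnd = 4 MSS (slow start, doubled)
RTT 3: cwnd = 8 MSS (slow start, doubled)
RTT 4: cwnd = 16 MSS (slow start, doubled)
RTT 5: cwnd = 17 MSS (congestion avoidance, +1)
RTT 6: cwnd = 18 MSS (congestion avoidance, +1)

18


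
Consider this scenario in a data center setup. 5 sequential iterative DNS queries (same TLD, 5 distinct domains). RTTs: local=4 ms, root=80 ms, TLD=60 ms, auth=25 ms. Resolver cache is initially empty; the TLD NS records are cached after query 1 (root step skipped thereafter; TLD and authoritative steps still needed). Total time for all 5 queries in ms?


Lookup 1 (cold cache): local + root + TLD + auth = 4 + 80 + 60 + 25 = 169 ms
Lookups 2..5 (TLD NS cached -> skip root; new domain -> still ask TLD and auth): local + TLD + auth = 4 + 60 + 25 = 89 ms each
Remaining 4 lookups: 4 * 89 = 356 ms
Total = 169 + 356 = 525 ms

525


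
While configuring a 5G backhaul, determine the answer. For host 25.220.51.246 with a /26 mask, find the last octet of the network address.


Given: IP = 25.220.51.246, prefix = /26
Subnet mask = 255.255.255.192
Last octet of IP: 246
Last octet of mask: 192
Network last octet = 246 AND 192 = 192

192


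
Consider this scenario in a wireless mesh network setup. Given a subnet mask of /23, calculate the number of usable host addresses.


Given: subnet mask /23
Host bits = 32 - 23 = 9
Total addresses = 2^9 = 512
Usable hosts = 512 - 2 (network + broadcast) = 510

510


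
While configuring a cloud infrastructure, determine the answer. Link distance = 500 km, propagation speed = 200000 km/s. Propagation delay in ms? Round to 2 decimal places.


Given: distance = 500 km, speed = 200000 km/s
Delay = distance / speed = 500 / 200000 seconds
Delay in ms = 500 * 1000 / 200000
Delay = 2.5000 ms
Rounded to 2 dp = 2.50 ms

2.50


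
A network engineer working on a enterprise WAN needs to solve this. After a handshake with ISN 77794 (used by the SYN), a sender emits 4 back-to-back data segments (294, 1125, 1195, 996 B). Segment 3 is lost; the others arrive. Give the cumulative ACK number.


SYN uses sequence number 77794; first data byte = ISN + 1 = 77795.
Segment 1: SEQ = 77795, len = 294 B, covers [77795, 78088]
Segment 2: SEQ = 78089, len = 1125 B, covers [78089, 79213]
Segment 3: SEQ = 79214, len = 1195 B, covers [79214, 80408] [LOST]
Segment 4: SEQ = 80409, len = 996 B, covers [80409, 81404]
In-order data received: bytes [77795, 79213] (segments 1..2).
Segment 3 missing -> gap begins at byte 79214; later segments buffered out of order.
Cumulative ACK = next expected in-order byte = 77795 + 294 + 1125 = 79214

79214


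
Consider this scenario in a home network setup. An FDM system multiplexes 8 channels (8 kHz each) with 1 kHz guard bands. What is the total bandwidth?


Given: 8 channels, 8 kHz each, guard = 1 kHz
Channel bandwidth = 8 * 8 = 64 kHz
Guard bands = 7 gaps * 1 kHz = 7 kHz
Total = 64 + 7 = 71 kHz

71


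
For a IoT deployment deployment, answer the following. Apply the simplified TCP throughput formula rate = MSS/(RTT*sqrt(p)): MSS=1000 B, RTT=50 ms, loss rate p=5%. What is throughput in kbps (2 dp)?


Given: MSS = 1000 bytes, RTT = 50 ms, loss = 5%
RTT in seconds = 50 / 1000 = 0.05
Loss rate = 5% = 0.05
sqrt(loss) = sqrt(0.05) = 0.223606797750
Throughput (bytes/s) = 1000 / (0.05 * 0.223606797750) = 89442.7191
Throughput (kbps) = 89442.7191 * 8 / 1000 = 715.541753 -> 715.54 kbps (2 dp)

715.54


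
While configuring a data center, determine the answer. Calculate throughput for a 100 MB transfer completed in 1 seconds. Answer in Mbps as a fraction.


Given: file = 100 MB, time = 1 s
File in Mb = 100 * 8 = 800 Mb
Throughput = 800 / 1 Mbps
Throughput = 800 Mbps

800


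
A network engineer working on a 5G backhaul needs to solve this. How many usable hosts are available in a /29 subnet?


Given: subnet mask /29
Host bits = 32 - 29 = 3
Total addresses = 2^3 = 8
Usable hosts = 8 - 2 (network + broadcast) = 6

6


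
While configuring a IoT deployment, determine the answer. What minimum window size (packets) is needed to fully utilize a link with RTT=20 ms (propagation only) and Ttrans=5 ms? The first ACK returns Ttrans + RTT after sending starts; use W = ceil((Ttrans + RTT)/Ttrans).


Given: Ttrans = 5 ms, RTT = 20 ms (= 2 * Tprop, Tprop = 10 ms)
Time until first ACK returns = Ttrans + RTT = 5 + 20 = 25 ms
Need W * Ttrans >= Ttrans + RTT  ->  W >= (Ttrans + RTT) / Ttrans
(Ttrans + RTT) / Ttrans = 25 / 5 = 5
W_min = ceil(5) = 5

5


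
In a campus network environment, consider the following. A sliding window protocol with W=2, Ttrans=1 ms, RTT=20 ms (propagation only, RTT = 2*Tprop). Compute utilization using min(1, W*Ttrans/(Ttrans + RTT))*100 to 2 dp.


Given: W = 2, Ttrans = 1 ms, RTT = 20 ms (= 2 * Tprop, Tprop = 10 ms)
Cycle time = Ttrans + RTT = 1 + 20 = 21 ms (first packet sent until its ACK returns)
W * Ttrans = 2 * 1 = 2 ms of sending per cycle
W * Ttrans / (Ttrans + RTT) = 2 / 21 = 0.095238
U = min(1, 0.095238) = 0.095238
U% = 9.52%

9.52


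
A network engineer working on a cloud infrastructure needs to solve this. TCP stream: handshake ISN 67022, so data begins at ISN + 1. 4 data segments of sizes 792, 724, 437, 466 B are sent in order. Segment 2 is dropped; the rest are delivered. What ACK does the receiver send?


SYN uses sequence number 67022; first data byte = ISN + 1 = 67023.
Segment 1: SEQ = 67023, len = 792 B, covers [67023, 67814]
Segment 2: SEQ = 67815, len = 724 B, covers [67815, 68538] [LOST]
Segment 3: SEQ = 68539, len = 437 B, covers [68539, 68975]
Segment 4: SEQ = 68976, len = 466 B, covers [68976, 69441]
In-order data received: bytes [67023, 67814] (segments 1..1).
Segment 2 missing -> gap begins at byte 67815; later segments buffered out of order.
Cumulative ACK = next expected in-order byte = 67023 + 792 = 67815

67815


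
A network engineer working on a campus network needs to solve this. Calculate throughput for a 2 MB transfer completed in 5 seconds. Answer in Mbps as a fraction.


Given: file = 2 MB, time = 5 s
File in Mb = 2 * 8 = 16 Mb
Throughput = 16 / 5 Mbps
Throughput = 16/5 Mbps

16/5


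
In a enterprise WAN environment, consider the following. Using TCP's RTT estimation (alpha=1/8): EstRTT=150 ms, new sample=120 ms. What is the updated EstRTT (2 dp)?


Given: EstRTT = 150 ms, SampleRTT = 120 ms, alpha = 1/8
New EstRTT = (1 - alpha) * EstRTT + alpha * SampleRTT
(7/8) * 150 = 131.25
(1/8) * 120 = 15
New EstRTT = 131.25 + 15 = 146.25 ms -> 146.25 ms (2 dp)

146.25


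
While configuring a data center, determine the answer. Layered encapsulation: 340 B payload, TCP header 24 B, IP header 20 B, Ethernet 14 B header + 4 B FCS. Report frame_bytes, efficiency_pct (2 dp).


TCP segment = 340 + 24 = 364 B
IP packet = 364 + 20 = 384 B
Ethernet frame = 384 + 14 + 4 = 402 B
Efficiency = app / frame = 340 / 402 = 0.845771 = 84.5771% -> 84.58% (2 dp)

402, 84.58


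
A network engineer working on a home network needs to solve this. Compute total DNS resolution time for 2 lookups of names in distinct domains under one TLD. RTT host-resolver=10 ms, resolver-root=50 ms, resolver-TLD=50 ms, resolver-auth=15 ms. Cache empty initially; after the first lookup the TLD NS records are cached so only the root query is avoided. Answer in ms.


Lookup 1 (cold cache): local + root + TLD + auth = 10 + 50 + 50 + 15 = 125 ms
Lookups 2..2 (TLD NS cached -> skip root; new domain -> still ask TLD and auth): local + TLD + auth = 10 + 50 + 15 = 75 ms each
Remaining 1 lookups: 1 * 75 = 75 ms
Total = 125 + 75 = 200 ms

200


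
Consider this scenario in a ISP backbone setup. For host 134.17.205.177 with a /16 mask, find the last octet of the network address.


Given: IP = 134.17.205.177, prefix = /16
Subnet mask = 255.255.0.0
Last octet of IP: 177
Last octet of mask: 0
Network last octet = 177 AND 0 = 0

0


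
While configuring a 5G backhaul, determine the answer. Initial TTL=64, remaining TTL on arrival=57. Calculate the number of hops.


Given: initial TTL = 64, received TTL = 57
Hops = initial TTL - received TTL
Hops = 64 - 57 = 7

7


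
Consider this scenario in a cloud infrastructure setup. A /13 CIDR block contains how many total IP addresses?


Given: CIDR prefix /13
Host bits = 32 - 13 = 19
Total addresses = 2^19 = 524288

524288


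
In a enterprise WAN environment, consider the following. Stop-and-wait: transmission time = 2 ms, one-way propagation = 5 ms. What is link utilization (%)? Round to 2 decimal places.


Given: Ttrans = 2 ms, Tprop = 5 ms
RTT = 2 * Tprop = 2 * 5 = 10 ms
U = Ttrans / (Ttrans + RTT)
U = 2 / (2 + 10)
U = 2 / 12 = 0.166667
U% = 16.67%

16.67


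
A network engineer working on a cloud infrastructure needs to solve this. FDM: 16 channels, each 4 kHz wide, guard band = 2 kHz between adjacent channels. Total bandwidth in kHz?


Given: 16 channels, 4 kHz each, guard = 2 kHz
Channel bandwidth = 16 * 4 = 64 kHz
Guard bands = 15 gaps * 2 kHz = 30 kHz
Total = 64 + 30 = 94 kHz

94


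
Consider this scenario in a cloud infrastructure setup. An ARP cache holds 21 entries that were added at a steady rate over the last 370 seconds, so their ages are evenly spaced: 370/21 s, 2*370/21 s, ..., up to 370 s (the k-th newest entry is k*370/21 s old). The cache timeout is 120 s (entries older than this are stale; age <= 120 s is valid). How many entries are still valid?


Ages are k * 370/21 s for k = 1..21 (spacing = 17.6190 s).
Entry k is valid iff k * 370/21 <= 120 iff k <= 21 * 120 / 370 = 6.8108
n_valid = floor(6.8108) = 6
(n_stale = 21 - 6 = 15)

6


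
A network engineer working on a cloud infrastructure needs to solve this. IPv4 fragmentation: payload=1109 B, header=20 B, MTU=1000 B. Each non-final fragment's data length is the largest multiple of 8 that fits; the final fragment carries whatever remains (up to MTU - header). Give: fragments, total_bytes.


Max data per non-final fragment = floor((MTU - header)/8)*8 = floor((1000 - 20)/8)*8 = floor(980/8)*8 = 976 B
Final fragment needs no 8-byte alignment: it can carry up to MTU - header = 980 B
Non-final fragments needed = ceil((payload - 980) / 976) = ceil(129/976) = ceil(0.1322) = 1
Number of fragments = 1 + 1 = 2
Fragment sizes (data): 1 * 976 B + 133 B (last, 133 <= 980 OK)
Total bytes sent = payload + n_frags * header = 1109 + 2*20 = 1109 + 40 = 1149 B

2, 1149


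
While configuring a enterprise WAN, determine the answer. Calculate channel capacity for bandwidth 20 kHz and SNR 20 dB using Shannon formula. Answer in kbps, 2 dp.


Given: B = 20 kHz, SNR = 20 dB
SNR linear = 10^(20/10) = 100
1 + SNR = 101
log2(101) = 6.6582114828
C = 20 * 1000 * 6.6582114828 = 133164.2297 bps
C = 133.164230 kbps -> 133.16 kbps (2 dp)

133.16


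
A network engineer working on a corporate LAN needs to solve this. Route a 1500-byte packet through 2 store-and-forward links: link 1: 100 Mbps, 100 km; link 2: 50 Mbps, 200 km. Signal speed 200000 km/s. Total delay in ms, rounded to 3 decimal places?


Packet = 1500 bytes = 12000 bits. Store-and-forward: sum (t_trans + t_prop) per link.
Link 1: t_trans = 12000/(100*10^6) s = 0.1200 ms; t_prop = 100/200000 s = 0.5000 ms; subtotal = 0.6200 ms
Link 2: t_trans = 12000/(50*10^6) s = 0.2400 ms; t_prop = 200/200000 s = 1.0000 ms; subtotal = 1.2400 ms
End-to-end = 0.6200 + 1.2400 = 1.8600 ms -> 1.860 ms (3 dp)

1.860


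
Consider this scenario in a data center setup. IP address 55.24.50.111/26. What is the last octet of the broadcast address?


Given: IP = 55.24.50.111, prefix = /26
Host bits = 32 - 26 = 6
Network last octet = 111 AND mask = 64
Host part size = 2^6 - 1 = 63
Broadcast last octet = 64 OR 63 = 127

127


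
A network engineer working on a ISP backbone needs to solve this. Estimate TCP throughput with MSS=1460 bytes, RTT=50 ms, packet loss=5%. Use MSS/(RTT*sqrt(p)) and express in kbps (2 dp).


Given: MSS = 1460 bytes, RTT = 50 ms, loss = 5%
RTT in seconds = 50 / 1000 = 0.05
Loss rate = 5% = 0.05
sqrt(loss) = sqrt(0.05) = 0.223606797750
Throughput (bytes/s) = 1460 / (0.05 * 0.223606797750) = 130586.3699
Throughput (kbps) = 130586.3699 * 8 / 1000 = 1044.690959 -> 1044.69 kbps (2 dp)

1044.69


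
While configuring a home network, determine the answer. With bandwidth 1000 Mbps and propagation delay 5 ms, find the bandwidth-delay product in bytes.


Given: bandwidth = 1000 Mbps, delay = 5 ms
BDP in bits = 1000 * 10^6 * 5 / 1000
BDP in bits = 5000000
BDP in bytes = 5000000 / 8 = 625000

625000


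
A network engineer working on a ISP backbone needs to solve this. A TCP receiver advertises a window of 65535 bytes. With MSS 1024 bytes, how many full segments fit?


Given: RWND = 65535 bytes, MSS = 1024 bytes
Full segments = floor(RWND / MSS)
Full segments = floor(65535 / 1024)
Full segments = floor(63.999) = 63

63


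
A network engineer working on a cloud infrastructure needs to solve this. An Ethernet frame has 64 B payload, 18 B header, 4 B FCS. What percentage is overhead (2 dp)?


Given: payload = 64 B, header = 18 B, trailer = 4 B
Overhead bytes = header + trailer = 18 + 4 = 22
Total frame = payload + overhead = 64 + 22 = 86
Overhead % = 22 / 86 * 100 = 25.5814% -> 25.58% (2 dp)

25.58


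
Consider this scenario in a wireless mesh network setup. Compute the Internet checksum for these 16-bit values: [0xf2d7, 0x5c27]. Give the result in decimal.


Given words: [0xf2d7, 0x5c27]
Step 1: Sum all words
Raw sum = 62167 + 23591 = 85758
Step 2: Fold carry: (20222 + 1) = 20223
One's complement = ~20223 & 0xFFFF = 45312

45312
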